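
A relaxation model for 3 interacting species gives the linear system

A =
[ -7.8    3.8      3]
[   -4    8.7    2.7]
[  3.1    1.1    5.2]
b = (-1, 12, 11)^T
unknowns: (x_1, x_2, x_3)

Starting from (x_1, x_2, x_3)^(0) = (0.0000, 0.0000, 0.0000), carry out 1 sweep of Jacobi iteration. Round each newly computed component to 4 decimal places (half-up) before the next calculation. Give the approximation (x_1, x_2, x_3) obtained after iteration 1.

Iteration 1:
  x_1 = (-1 - (3.8)·0.0000 - (3)·0.0000) / (-7.8) = 0.1282
  x_2 = (12 - (-4)·0.0000 - (2.7)·0.0000) / (8.7) = 1.3793
  x_3 = (11 - (3.1)·0.0000 - (1.1)·0.0000) / (5.2) = 2.1154

(0.1282, 1.3793, 2.1154)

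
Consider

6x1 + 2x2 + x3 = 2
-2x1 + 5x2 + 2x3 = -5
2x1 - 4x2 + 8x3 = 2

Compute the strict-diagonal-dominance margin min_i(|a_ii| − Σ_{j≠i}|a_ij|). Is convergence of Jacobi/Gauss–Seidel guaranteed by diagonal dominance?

1

row 1: |6| − (2+1) = 3
row 2: |5| − (2+2) = 1
row 3: |8| − (2+4) = 2
minimum over rows = 1 → strictly diagonally dominant (convergence guaranteed)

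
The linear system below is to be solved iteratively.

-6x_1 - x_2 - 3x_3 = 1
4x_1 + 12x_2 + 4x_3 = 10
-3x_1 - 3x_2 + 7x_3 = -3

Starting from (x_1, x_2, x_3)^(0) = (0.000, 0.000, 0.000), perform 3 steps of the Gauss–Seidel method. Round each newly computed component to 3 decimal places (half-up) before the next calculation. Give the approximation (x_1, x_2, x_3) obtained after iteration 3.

(-0.263, 0.963, -0.129)

Iteration 1:
  x_1 = (1 - (-1)·0.000 - (-3)·0.000) / (-6) = -0.167
  x_2 = (10 - (4)·-0.167 - (4)·0.000) / (12) = 0.889
  x_3 = (-3 - (-3)·-0.167 - (-3)·0.889) / (7) = -0.119
Iteration 2:
  x_1 = (1 - (-1)·0.889 - (-3)·-0.119) / (-6) = -0.255
  x_2 = (10 - (4)·-0.255 - (4)·-0.119) / (12) = 0.958
  x_3 = (-3 - (-3)·-0.255 - (-3)·0.958) / (7) = -0.127
Iteration 3:
  x_1 = (1 - (-1)·0.958 - (-3)·-0.127) / (-6) = -0.263
  x_2 = (10 - (4)·-0.263 - (4)·-0.127) / (12) = 0.963
  x_3 = (-3 - (-3)·-0.263 - (-3)·0.963) / (7) = -0.129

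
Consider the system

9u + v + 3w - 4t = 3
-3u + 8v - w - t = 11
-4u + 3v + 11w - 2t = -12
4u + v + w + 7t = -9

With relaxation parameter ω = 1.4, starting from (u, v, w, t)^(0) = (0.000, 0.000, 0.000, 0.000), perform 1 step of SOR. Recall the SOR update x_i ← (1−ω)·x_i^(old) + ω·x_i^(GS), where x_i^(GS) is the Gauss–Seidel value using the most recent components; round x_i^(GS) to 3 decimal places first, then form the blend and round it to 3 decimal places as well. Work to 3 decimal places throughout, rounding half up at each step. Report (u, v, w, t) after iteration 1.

Iteration 1:
  u: GS value = (3 - (1)·0.000 - (3)·0.000 - (-4)·0.000) / (9) = 0.333;  u ← (1−ω)·0.000 + ω·0.333 = 0.466
  v: GS value = (11 - (-3)·0.466 - (-1)·0.000 - (-1)·0.000) / (8) = 1.550;  v ← (1−ω)·0.000 + ω·1.550 = 2.170
  w: GS value = (-12 - (-4)·0.466 - (3)·2.170 - (-2)·0.000) / (11) = -1.513;  w ← (1−ω)·0.000 + ω·-1.513 = -2.118
  t: GS value = (-9 - (4)·0.466 - (1)·2.170 - (1)·-2.118) / (7) = -1.559;  t ← (1−ω)·0.000 + ω·-1.559 = -2.183

(0.466, 2.170, -2.118, -2.183)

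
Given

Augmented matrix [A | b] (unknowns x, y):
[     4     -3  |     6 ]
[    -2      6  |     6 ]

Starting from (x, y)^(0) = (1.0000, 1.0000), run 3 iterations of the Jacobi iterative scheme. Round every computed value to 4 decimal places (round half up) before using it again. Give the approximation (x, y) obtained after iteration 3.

Iteration 1:
  x = (6 - (-3)·1.0000) / (4) = 2.2500
  y = (6 - (-2)·1.0000) / (6) = 1.3333
Iteration 2:
  x = (6 - (-3)·1.3333) / (4) = 2.5000
  y = (6 - (-2)·2.2500) / (6) = 1.7500
Iteration 3:
  x = (6 - (-3)·1.7500) / (4) = 2.8125
  y = (6 - (-2)·2.5000) / (6) = 1.8333

(2.8125, 1.8333)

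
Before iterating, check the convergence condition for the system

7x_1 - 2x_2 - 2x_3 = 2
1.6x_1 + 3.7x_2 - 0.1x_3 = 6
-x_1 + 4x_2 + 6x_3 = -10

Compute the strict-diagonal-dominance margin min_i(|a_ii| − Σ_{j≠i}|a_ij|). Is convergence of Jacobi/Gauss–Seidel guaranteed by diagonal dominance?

1

row 1: |7| − (2+2) = 3
row 2: |3.7| − (1.6+0.1) = 2
row 3: |6| − (1+4) = 1
minimum over rows = 1 → strictly diagonally dominant (convergence guaranteed)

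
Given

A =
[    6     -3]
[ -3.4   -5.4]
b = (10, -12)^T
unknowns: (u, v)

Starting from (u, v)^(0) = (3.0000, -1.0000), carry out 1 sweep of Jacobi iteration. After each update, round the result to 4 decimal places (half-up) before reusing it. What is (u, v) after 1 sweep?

Iteration 1:
  u = (10 - (-3)·-1.0000) / (6) = 1.1667
  v = (-12 - (-3.4)·3.0000) / (-5.4) = 0.3333

(1.1667, 0.3333)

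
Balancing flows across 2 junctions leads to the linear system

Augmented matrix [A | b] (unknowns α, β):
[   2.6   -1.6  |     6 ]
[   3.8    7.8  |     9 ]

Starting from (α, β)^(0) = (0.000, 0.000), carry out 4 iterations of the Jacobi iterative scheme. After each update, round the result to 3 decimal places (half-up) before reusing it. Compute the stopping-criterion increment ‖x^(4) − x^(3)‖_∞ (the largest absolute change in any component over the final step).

Iteration 1:
  α = (6 - (-1.6)·0.000) / (2.6) = 2.308
  β = (9 - (3.8)·0.000) / (7.8) = 1.154
Iteration 2:
  α = (6 - (-1.6)·1.154) / (2.6) = 3.018
  β = (9 - (3.8)·2.308) / (7.8) = 0.029
Iteration 3:
  α = (6 - (-1.6)·0.029) / (2.6) = 2.326
  β = (9 - (3.8)·3.018) / (7.8) = -0.316
Iteration 4:
  α = (6 - (-1.6)·-0.316) / (2.6) = 2.113
  β = (9 - (3.8)·2.326) / (7.8) = 0.021
Change: (-0.213, 0.337) → max |·| = 0.337

0.337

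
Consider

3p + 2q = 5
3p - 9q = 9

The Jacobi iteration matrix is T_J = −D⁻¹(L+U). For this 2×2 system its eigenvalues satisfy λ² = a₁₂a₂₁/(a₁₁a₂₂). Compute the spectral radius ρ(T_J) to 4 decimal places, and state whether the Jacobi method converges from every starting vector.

0.4714

a₁₂a₂₁/(a₁₁a₂₂) = (2)·(3) / ((3)·(-9)) = -0.222222
ρ = √|-0.222222| = √0.222222 = 0.4714
ρ < 1, so Jacobi converges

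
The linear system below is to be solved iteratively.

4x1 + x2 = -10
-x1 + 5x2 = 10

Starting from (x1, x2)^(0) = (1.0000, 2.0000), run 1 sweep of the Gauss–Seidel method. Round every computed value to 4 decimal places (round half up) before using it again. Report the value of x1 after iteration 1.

Iteration 1:
  x1 = (-10 - (1)·2.0000) / (4) = -3.0000
  x2 = (10 - (-1)·-3.0000) / (5) = 1.4000

-3.0000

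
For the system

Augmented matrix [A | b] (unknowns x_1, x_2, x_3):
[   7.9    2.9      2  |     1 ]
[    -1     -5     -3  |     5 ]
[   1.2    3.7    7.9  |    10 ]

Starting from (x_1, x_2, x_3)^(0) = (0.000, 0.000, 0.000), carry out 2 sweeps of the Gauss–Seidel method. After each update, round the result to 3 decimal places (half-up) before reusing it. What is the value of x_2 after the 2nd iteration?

-2.049

Iteration 1:
  x_1 = (1 - (2.9)·0.000 - (2)·0.000) / (7.9) = 0.127
  x_2 = (5 - (-1)·0.127 - (-3)·0.000) / (-5) = -1.025
  x_3 = (10 - (1.2)·0.127 - (3.7)·-1.025) / (7.9) = 1.727
Iteration 2:
  x_1 = (1 - (2.9)·-1.025 - (2)·1.727) / (7.9) = 0.066
  x_2 = (5 - (-1)·0.066 - (-3)·1.727) / (-5) = -2.049
  x_3 = (10 - (1.2)·0.066 - (3.7)·-2.049) / (7.9) = 2.215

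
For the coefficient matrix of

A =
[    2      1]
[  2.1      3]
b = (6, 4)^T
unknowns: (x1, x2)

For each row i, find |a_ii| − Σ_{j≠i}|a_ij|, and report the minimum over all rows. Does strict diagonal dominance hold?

0.9

row 1: |2| − (1) = 1
row 2: |3| − (2.1) = 0.9
minimum over rows = 0.9 → strictly diagonally dominant (convergence guaranteed)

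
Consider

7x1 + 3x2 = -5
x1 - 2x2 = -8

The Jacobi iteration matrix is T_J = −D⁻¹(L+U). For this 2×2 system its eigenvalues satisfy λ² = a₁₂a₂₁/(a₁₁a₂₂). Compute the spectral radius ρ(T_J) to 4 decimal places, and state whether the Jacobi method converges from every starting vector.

0.4629

a₁₂a₂₁/(a₁₁a₂₂) = (3)·(1) / ((7)·(-2)) = -0.214286
ρ = √|-0.214286| = √0.214286 = 0.4629
ρ < 1, so Jacobi converges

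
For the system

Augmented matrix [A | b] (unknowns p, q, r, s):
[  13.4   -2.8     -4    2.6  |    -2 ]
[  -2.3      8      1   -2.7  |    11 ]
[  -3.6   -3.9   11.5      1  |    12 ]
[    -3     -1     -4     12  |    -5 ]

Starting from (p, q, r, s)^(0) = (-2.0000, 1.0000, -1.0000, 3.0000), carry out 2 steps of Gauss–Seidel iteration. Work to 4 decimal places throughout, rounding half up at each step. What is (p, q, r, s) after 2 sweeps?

(0.7137, 1.4181, 1.7478, 0.4625)

Iteration 1:
  p = (-2 - (-2.8)·1.0000 - (-4)·-1.0000 - (2.6)·3.0000) / (13.4) = -0.8209
  q = (11 - (-2.3)·-0.8209 - (1)·-1.0000 - (-2.7)·3.0000) / (8) = 2.2765
  r = (12 - (-3.6)·-0.8209 - (-3.9)·2.2765 - (1)·3.0000) / (11.5) = 1.2977
  s = (-5 - (-3)·-0.8209 - (-1)·2.2765 - (-4)·1.2977) / (12) = 0.0004
Iteration 2:
  p = (-2 - (-2.8)·2.2765 - (-4)·1.2977 - (2.6)·0.0004) / (13.4) = 0.7137
  q = (11 - (-2.3)·0.7137 - (1)·1.2977 - (-2.7)·0.0004) / (8) = 1.4181
  r = (12 - (-3.6)·0.7137 - (-3.9)·1.4181 - (1)·0.0004) / (11.5) = 1.7478
  s = (-5 - (-3)·0.7137 - (-1)·1.4181 - (-4)·1.7478) / (12) = 0.4625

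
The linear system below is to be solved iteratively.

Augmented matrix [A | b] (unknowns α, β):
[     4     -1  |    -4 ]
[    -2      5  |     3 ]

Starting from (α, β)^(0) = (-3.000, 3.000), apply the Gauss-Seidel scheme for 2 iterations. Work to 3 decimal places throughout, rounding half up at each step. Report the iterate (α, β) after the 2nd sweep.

(-0.875, 0.250)

Iteration 1:
  α = (-4 - (-1)·3.000) / (4) = -0.250
  β = (3 - (-2)·-0.250) / (5) = 0.500
Iteration 2:
  α = (-4 - (-1)·0.500) / (4) = -0.875
  β = (3 - (-2)·-0.875) / (5) = 0.250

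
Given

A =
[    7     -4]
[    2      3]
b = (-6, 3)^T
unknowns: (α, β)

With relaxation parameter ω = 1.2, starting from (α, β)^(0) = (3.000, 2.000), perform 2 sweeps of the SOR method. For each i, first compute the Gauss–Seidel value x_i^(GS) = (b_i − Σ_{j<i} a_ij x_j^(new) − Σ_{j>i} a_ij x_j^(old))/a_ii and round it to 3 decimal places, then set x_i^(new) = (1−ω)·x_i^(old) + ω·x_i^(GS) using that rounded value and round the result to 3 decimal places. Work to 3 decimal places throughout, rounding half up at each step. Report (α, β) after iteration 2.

Iteration 1:
  α: GS value = (-6 - (-4)·2.000) / (7) = 0.286;  α ← (1−ω)·3.000 + ω·0.286 = -0.257
  β: GS value = (3 - (2)·-0.257) / (3) = 1.171;  β ← (1−ω)·2.000 + ω·1.171 = 1.005
Iteration 2:
  α: GS value = (-6 - (-4)·1.005) / (7) = -0.283;  α ← (1−ω)·-0.257 + ω·-0.283 = -0.288
  β: GS value = (3 - (2)·-0.288) / (3) = 1.192;  β ← (1−ω)·1.005 + ω·1.192 = 1.229

(-0.288, 1.229)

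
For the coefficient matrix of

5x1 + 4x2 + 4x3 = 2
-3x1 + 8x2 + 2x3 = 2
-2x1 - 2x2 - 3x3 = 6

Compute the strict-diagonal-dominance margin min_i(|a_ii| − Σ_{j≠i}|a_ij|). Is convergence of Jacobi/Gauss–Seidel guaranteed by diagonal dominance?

-3

row 1: |5| − (4+4) = -3
row 2: |8| − (3+2) = 3
row 3: |-3| − (2+2) = -1
minimum over rows = -3 → not strictly diagonally dominant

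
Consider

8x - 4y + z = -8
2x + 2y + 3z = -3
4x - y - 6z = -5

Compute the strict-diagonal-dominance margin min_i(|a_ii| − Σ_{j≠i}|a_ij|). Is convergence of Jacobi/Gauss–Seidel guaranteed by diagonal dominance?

row 1: |8| − (4+1) = 3
row 2: |2| − (2+3) = -3
row 3: |-6| − (4+1) = 1
minimum over rows = -3 → not strictly diagonally dominant

-3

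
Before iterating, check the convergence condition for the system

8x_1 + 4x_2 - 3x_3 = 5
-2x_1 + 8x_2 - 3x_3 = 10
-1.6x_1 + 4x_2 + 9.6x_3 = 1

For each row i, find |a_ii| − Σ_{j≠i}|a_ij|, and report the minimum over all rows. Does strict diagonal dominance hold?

1

row 1: |8| − (4+3) = 1
row 2: |8| − (2+3) = 3
row 3: |9.6| − (1.6+4) = 4
minimum over rows = 1 → strictly diagonally dominant (convergence guaranteed)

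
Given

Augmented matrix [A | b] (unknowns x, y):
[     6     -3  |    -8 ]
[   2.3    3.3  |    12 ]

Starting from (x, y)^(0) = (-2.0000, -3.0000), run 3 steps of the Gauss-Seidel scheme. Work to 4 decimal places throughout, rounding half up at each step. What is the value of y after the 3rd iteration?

3.6560

Iteration 1:
  x = (-8 - (-3)·-3.0000) / (6) = -2.8333
  y = (12 - (2.3)·-2.8333) / (3.3) = 5.6111
Iteration 2:
  x = (-8 - (-3)·5.6111) / (6) = 1.4722
  y = (12 - (2.3)·1.4722) / (3.3) = 2.6103
Iteration 3:
  x = (-8 - (-3)·2.6103) / (6) = -0.0282
  y = (12 - (2.3)·-0.0282) / (3.3) = 3.6560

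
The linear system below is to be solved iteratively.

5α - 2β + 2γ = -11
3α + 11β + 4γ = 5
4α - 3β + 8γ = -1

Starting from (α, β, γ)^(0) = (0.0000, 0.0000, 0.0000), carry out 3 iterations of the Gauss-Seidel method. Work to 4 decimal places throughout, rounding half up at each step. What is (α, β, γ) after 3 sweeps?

Iteration 1:
  α = (-11 - (-2)·0.0000 - (2)·0.0000) / (5) = -2.2000
  β = (5 - (3)·-2.2000 - (4)·0.0000) / (11) = 1.0545
  γ = (-1 - (4)·-2.2000 - (-3)·1.0545) / (8) = 1.3704
Iteration 2:
  α = (-11 - (-2)·1.0545 - (2)·1.3704) / (5) = -2.3264
  β = (5 - (3)·-2.3264 - (4)·1.3704) / (11) = 0.5907
  γ = (-1 - (4)·-2.3264 - (-3)·0.5907) / (8) = 1.2597
Iteration 3:
  α = (-11 - (-2)·0.5907 - (2)·1.2597) / (5) = -2.4676
  β = (5 - (3)·-2.4676 - (4)·1.2597) / (11) = 0.6695
  γ = (-1 - (4)·-2.4676 - (-3)·0.6695) / (8) = 1.3599

(-2.4676, 0.6695, 1.3599)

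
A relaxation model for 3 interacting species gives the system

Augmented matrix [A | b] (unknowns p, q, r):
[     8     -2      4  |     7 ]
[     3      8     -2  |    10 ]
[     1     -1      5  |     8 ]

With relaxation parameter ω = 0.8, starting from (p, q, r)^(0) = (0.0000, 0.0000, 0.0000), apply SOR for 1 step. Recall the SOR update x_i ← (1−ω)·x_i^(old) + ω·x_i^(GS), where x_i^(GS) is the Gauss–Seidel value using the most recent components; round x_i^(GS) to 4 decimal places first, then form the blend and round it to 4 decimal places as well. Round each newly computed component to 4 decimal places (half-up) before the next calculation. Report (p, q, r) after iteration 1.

(0.7000, 0.7900, 1.2944)

Iteration 1:
  p: GS value = (7 - (-2)·0.0000 - (4)·0.0000) / (8) = 0.8750;  p ← (1−ω)·0.0000 + ω·0.8750 = 0.7000
  q: GS value = (10 - (3)·0.7000 - (-2)·0.0000) / (8) = 0.9875;  q ← (1−ω)·0.0000 + ω·0.9875 = 0.7900
  r: GS value = (8 - (1)·0.7000 - (-1)·0.7900) / (5) = 1.6180;  r ← (1−ω)·0.0000 + ω·1.6180 = 1.2944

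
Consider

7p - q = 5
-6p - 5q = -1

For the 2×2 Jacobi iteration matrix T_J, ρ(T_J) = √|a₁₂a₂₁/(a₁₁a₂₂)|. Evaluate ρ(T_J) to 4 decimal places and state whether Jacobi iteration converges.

0.4140

a₁₂a₂₁/(a₁₁a₂₂) = (-1)·(-6) / ((7)·(-5)) = -0.171429
ρ = √|-0.171429| = √0.171429 = 0.4140
ρ < 1, so Jacobi converges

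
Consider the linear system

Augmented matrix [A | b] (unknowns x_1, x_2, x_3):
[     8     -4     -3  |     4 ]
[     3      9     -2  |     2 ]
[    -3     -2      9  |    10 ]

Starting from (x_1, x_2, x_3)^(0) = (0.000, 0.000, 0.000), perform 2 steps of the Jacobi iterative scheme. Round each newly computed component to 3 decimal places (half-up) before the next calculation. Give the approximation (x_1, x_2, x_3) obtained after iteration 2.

(1.028, 0.302, 1.327)

Iteration 1:
  x_1 = (4 - (-4)·0.000 - (-3)·0.000) / (8) = 0.500
  x_2 = (2 - (3)·0.000 - (-2)·0.000) / (9) = 0.222
  x_3 = (10 - (-3)·0.000 - (-2)·0.000) / (9) = 1.111
Iteration 2:
  x_1 = (4 - (-4)·0.222 - (-3)·1.111) / (8) = 1.028
  x_2 = (2 - (3)·0.500 - (-2)·1.111) / (9) = 0.302
  x_3 = (10 - (-3)·0.500 - (-2)·0.222) / (9) = 1.327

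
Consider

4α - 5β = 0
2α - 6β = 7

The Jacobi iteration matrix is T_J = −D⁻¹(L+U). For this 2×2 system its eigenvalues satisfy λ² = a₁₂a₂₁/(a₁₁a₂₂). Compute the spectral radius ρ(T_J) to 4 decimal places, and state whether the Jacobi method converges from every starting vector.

0.6455

a₁₂a₂₁/(a₁₁a₂₂) = (-5)·(2) / ((4)·(-6)) = 0.416667
ρ = √|0.416667| = √0.416667 = 0.6455
ρ < 1, so Jacobi converges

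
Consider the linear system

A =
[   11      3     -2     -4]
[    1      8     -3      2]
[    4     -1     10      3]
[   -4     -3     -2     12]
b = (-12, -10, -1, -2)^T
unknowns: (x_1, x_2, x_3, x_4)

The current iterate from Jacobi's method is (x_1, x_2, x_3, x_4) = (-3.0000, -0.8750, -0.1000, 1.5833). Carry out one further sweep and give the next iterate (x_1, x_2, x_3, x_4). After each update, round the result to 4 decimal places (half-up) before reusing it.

One sweep:
  x_1 = (-12 - (3)·-0.8750 - (-2)·-0.1000 - (-4)·1.5833) / (11) = -0.2947
  x_2 = (-10 - (1)·-3.0000 - (-3)·-0.1000 - (2)·1.5833) / (8) = -1.3083
  x_3 = (-1 - (4)·-3.0000 - (-1)·-0.8750 - (3)·1.5833) / (10) = 0.5375
  x_4 = (-2 - (-4)·-3.0000 - (-3)·-0.8750 - (-2)·-0.1000) / (12) = -1.4021

(-0.2947, -1.3083, 0.5375, -1.4021)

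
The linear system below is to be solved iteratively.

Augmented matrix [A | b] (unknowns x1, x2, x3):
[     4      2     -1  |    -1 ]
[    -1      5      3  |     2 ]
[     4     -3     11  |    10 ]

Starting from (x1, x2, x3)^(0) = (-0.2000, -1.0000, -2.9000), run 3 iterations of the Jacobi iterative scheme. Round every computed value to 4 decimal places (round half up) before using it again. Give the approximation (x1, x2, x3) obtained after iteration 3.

Iteration 1:
  x1 = (-1 - (2)·-1.0000 - (-1)·-2.9000) / (4) = -0.4750
  x2 = (2 - (-1)·-0.2000 - (3)·-2.9000) / (5) = 2.1000
  x3 = (10 - (4)·-0.2000 - (-3)·-1.0000) / (11) = 0.7091
Iteration 2:
  x1 = (-1 - (2)·2.1000 - (-1)·0.7091) / (4) = -1.1227
  x2 = (2 - (-1)·-0.4750 - (3)·0.7091) / (5) = -0.1205
  x3 = (10 - (4)·-0.4750 - (-3)·2.1000) / (11) = 1.6545
Iteration 3:
  x1 = (-1 - (2)·-0.1205 - (-1)·1.6545) / (4) = 0.2239
  x2 = (2 - (-1)·-1.1227 - (3)·1.6545) / (5) = -0.8172
  x3 = (10 - (4)·-1.1227 - (-3)·-0.1205) / (11) = 1.2845

(0.2239, -0.8172, 1.2845)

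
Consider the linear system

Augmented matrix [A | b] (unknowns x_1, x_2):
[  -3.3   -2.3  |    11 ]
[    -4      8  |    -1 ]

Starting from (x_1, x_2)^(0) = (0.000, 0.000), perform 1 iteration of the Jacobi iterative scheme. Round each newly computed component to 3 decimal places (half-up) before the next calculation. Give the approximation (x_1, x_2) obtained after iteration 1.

(-3.333, -0.125)

Iteration 1:
  x_1 = (11 - (-2.3)·0.000) / (-3.3) = -3.333
  x_2 = (-1 - (-4)·0.000) / (8) = -0.125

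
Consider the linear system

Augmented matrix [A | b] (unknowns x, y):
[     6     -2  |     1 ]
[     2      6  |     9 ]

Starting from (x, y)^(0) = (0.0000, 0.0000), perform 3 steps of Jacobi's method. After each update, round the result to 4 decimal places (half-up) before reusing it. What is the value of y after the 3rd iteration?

1.2778

Iteration 1:
  x = (1 - (-2)·0.0000) / (6) = 0.1667
  y = (9 - (2)·0.0000) / (6) = 1.5000
Iteration 2:
  x = (1 - (-2)·1.5000) / (6) = 0.6667
  y = (9 - (2)·0.1667) / (6) = 1.4444
Iteration 3:
  x = (1 - (-2)·1.4444) / (6) = 0.6481
  y = (9 - (2)·0.6667) / (6) = 1.2778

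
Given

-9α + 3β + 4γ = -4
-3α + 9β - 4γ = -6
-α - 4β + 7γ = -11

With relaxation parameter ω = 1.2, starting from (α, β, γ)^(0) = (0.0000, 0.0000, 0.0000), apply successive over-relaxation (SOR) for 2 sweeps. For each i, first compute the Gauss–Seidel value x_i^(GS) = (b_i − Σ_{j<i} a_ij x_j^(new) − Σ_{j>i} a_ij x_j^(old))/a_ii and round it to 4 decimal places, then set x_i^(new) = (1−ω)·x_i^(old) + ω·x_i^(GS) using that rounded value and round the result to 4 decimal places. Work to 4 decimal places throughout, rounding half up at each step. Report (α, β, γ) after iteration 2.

Iteration 1:
  α: GS value = (-4 - (3)·0.0000 - (4)·0.0000) / (-9) = 0.4444;  α ← (1−ω)·0.0000 + ω·0.4444 = 0.5333
  β: GS value = (-6 - (-3)·0.5333 - (-4)·0.0000) / (9) = -0.4889;  β ← (1−ω)·0.0000 + ω·-0.4889 = -0.5867
  γ: GS value = (-11 - (-1)·0.5333 - (-4)·-0.5867) / (7) = -1.8305;  γ ← (1−ω)·0.0000 + ω·-1.8305 = -2.1966
Iteration 2:
  α: GS value = (-4 - (3)·-0.5867 - (4)·-2.1966) / (-9) = -0.7274;  α ← (1−ω)·0.5333 + ω·-0.7274 = -0.9795
  β: GS value = (-6 - (-3)·-0.9795 - (-4)·-2.1966) / (9) = -1.9694;  β ← (1−ω)·-0.5867 + ω·-1.9694 = -2.2459
  γ: GS value = (-11 - (-1)·-0.9795 - (-4)·-2.2459) / (7) = -2.9947;  γ ← (1−ω)·-2.1966 + ω·-2.9947 = -3.1543

(-0.9795, -2.2459, -3.1543)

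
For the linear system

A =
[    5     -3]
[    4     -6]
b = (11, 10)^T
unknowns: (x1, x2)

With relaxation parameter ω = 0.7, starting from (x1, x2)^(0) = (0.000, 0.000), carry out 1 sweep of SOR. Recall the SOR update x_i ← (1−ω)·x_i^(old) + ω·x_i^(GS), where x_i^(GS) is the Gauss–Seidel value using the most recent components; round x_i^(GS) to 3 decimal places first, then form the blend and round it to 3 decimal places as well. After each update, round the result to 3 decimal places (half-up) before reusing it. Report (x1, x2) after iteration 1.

(1.540, -0.448)

Iteration 1:
  x1: GS value = (11 - (-3)·0.000) / (5) = 2.200;  x1 ← (1−ω)·0.000 + ω·2.200 = 1.540
  x2: GS value = (10 - (4)·1.540) / (-6) = -0.640;  x2 ← (1−ω)·0.000 + ω·-0.640 = -0.448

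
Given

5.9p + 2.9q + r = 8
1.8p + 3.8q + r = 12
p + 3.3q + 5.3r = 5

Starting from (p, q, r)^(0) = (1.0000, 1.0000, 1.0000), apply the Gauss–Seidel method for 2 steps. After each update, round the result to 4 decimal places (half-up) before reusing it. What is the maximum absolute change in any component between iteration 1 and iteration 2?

0.6909

Iteration 1:
  p = (8 - (2.9)·1.0000 - (1)·1.0000) / (5.9) = 0.6949
  q = (12 - (1.8)·0.6949 - (1)·1.0000) / (3.8) = 2.5656
  r = (5 - (1)·0.6949 - (3.3)·2.5656) / (5.3) = -0.7852
Iteration 2:
  p = (8 - (2.9)·2.5656 - (1)·-0.7852) / (5.9) = 0.2280
  q = (12 - (1.8)·0.2280 - (1)·-0.7852) / (3.8) = 3.2565
  r = (5 - (1)·0.2280 - (3.3)·3.2565) / (5.3) = -1.1273
Change: (-0.4669, 0.6909, -0.3421) → max |·| = 0.6909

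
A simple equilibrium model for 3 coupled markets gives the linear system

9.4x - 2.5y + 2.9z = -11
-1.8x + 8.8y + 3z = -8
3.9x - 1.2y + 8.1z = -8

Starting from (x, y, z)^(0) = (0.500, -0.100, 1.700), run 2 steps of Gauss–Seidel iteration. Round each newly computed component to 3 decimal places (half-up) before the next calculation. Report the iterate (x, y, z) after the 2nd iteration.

Iteration 1:
  x = (-11 - (-2.5)·-0.100 - (2.9)·1.700) / (9.4) = -1.721
  y = (-8 - (-1.8)·-1.721 - (3)·1.700) / (8.8) = -1.841
  z = (-8 - (3.9)·-1.721 - (-1.2)·-1.841) / (8.1) = -0.432
Iteration 2:
  x = (-11 - (-2.5)·-1.841 - (2.9)·-0.432) / (9.4) = -1.527
  y = (-8 - (-1.8)·-1.527 - (3)·-0.432) / (8.8) = -1.074
  z = (-8 - (3.9)·-1.527 - (-1.2)·-1.074) / (8.1) = -0.412

(-1.527, -1.074, -0.412)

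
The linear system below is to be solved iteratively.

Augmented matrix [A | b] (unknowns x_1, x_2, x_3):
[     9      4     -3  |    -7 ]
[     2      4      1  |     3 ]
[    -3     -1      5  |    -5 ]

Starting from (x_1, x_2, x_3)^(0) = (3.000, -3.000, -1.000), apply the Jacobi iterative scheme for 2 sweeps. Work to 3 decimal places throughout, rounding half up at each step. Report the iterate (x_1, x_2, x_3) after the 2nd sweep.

Iteration 1:
  x_1 = (-7 - (4)·-3.000 - (-3)·-1.000) / (9) = 0.222
  x_2 = (3 - (2)·3.000 - (1)·-1.000) / (4) = -0.500
  x_3 = (-5 - (-3)·3.000 - (-1)·-3.000) / (5) = 0.200
Iteration 2:
  x_1 = (-7 - (4)·-0.500 - (-3)·0.200) / (9) = -0.489
  x_2 = (3 - (2)·0.222 - (1)·0.200) / (4) = 0.589
  x_3 = (-5 - (-3)·0.222 - (-1)·-0.500) / (5) = -0.967

(-0.489, 0.589, -0.967)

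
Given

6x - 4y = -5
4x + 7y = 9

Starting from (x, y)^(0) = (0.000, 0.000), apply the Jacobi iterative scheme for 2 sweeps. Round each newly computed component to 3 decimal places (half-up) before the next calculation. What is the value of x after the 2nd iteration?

0.024

Iteration 1:
  x = (-5 - (-4)·0.000) / (6) = -0.833
  y = (9 - (4)·0.000) / (7) = 1.286
Iteration 2:
  x = (-5 - (-4)·1.286) / (6) = 0.024
  y = (9 - (4)·-0.833) / (7) = 1.762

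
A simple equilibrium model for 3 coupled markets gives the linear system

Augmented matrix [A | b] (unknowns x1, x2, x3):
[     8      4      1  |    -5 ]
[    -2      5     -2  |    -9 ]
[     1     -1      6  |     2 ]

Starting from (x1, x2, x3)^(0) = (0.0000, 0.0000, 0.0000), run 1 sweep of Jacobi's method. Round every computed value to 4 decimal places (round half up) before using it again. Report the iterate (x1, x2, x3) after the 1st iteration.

(-0.6250, -1.8000, 0.3333)

Iteration 1:
  x1 = (-5 - (4)·0.0000 - (1)·0.0000) / (8) = -0.6250
  x2 = (-9 - (-2)·0.0000 - (-2)·0.0000) / (5) = -1.8000
  x3 = (2 - (1)·0.0000 - (-1)·0.0000) / (6) = 0.3333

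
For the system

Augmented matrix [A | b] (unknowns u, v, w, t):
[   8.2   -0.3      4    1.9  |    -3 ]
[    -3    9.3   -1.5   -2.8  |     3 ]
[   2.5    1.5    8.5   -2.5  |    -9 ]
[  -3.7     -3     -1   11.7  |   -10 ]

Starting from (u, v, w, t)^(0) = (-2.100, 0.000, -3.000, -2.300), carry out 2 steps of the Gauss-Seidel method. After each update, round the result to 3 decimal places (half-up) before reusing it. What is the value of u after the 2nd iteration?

Iteration 1:
  u = (-3 - (-0.3)·0.000 - (4)·-3.000 - (1.9)·-2.300) / (8.2) = 1.630
  v = (3 - (-3)·1.630 - (-1.5)·-3.000 - (-2.8)·-2.300) / (9.3) = -0.328
  w = (-9 - (2.5)·1.630 - (1.5)·-0.328 - (-2.5)·-2.300) / (8.5) = -2.157
  t = (-10 - (-3.7)·1.630 - (-3)·-0.328 - (-1)·-2.157) / (11.7) = -0.608
Iteration 2:
  u = (-3 - (-0.3)·-0.328 - (4)·-2.157 - (1.9)·-0.608) / (8.2) = 0.815
  v = (3 - (-3)·0.815 - (-1.5)·-2.157 - (-2.8)·-0.608) / (9.3) = 0.055
  w = (-9 - (2.5)·0.815 - (1.5)·0.055 - (-2.5)·-0.608) / (8.5) = -1.487
  t = (-10 - (-3.7)·0.815 - (-3)·0.055 - (-1)·-1.487) / (11.7) = -0.710

0.815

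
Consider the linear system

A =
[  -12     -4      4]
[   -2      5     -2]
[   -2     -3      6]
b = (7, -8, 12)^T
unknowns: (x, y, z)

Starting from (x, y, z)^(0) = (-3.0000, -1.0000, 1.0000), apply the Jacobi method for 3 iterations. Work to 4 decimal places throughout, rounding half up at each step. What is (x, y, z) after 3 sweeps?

(0.1482, -1.1156, 1.4444)

Iteration 1:
  x = (7 - (-4)·-1.0000 - (4)·1.0000) / (-12) = 0.0833
  y = (-8 - (-2)·-3.0000 - (-2)·1.0000) / (5) = -2.4000
  z = (12 - (-2)·-3.0000 - (-3)·-1.0000) / (6) = 0.5000
Iteration 2:
  x = (7 - (-4)·-2.4000 - (4)·0.5000) / (-12) = 0.3833
  y = (-8 - (-2)·0.0833 - (-2)·0.5000) / (5) = -1.3667
  z = (12 - (-2)·0.0833 - (-3)·-2.4000) / (6) = 0.8278
Iteration 3:
  x = (7 - (-4)·-1.3667 - (4)·0.8278) / (-12) = 0.1482
  y = (-8 - (-2)·0.3833 - (-2)·0.8278) / (5) = -1.1156
  z = (12 - (-2)·0.3833 - (-3)·-1.3667) / (6) = 1.4444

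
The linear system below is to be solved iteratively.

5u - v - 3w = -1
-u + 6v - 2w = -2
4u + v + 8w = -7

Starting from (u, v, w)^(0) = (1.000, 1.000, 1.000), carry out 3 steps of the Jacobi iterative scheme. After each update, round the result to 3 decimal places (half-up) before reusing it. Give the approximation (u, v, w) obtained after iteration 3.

Iteration 1:
  u = (-1 - (-1)·1.000 - (-3)·1.000) / (5) = 0.600
  v = (-2 - (-1)·1.000 - (-2)·1.000) / (6) = 0.167
  w = (-7 - (4)·1.000 - (1)·1.000) / (8) = -1.500
Iteration 2:
  u = (-1 - (-1)·0.167 - (-3)·-1.500) / (5) = -1.067
  v = (-2 - (-1)·0.600 - (-2)·-1.500) / (6) = -0.733
  w = (-7 - (4)·0.600 - (1)·0.167) / (8) = -1.196
Iteration 3:
  u = (-1 - (-1)·-0.733 - (-3)·-1.196) / (5) = -1.064
  v = (-2 - (-1)·-1.067 - (-2)·-1.196) / (6) = -0.910
  w = (-7 - (4)·-1.067 - (1)·-0.733) / (8) = -0.250

(-1.064, -0.910, -0.250)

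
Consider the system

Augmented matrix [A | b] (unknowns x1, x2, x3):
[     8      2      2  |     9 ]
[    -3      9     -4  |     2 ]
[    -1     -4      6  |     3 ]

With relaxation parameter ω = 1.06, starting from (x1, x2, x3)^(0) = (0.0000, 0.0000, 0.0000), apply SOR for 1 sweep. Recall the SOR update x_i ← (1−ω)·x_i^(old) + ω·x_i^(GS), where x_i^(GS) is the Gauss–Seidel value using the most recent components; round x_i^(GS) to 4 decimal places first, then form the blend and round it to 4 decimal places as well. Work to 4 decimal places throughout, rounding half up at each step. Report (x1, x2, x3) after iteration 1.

Iteration 1:
  x1: GS value = (9 - (2)·0.0000 - (2)·0.0000) / (8) = 1.1250;  x1 ← (1−ω)·0.0000 + ω·1.1250 = 1.1925
  x2: GS value = (2 - (-3)·1.1925 - (-4)·0.0000) / (9) = 0.6197;  x2 ← (1−ω)·0.0000 + ω·0.6197 = 0.6569
  x3: GS value = (3 - (-1)·1.1925 - (-4)·0.6569) / (6) = 1.1367;  x3 ← (1−ω)·0.0000 + ω·1.1367 = 1.2049

(1.1925, 0.6569, 1.2049)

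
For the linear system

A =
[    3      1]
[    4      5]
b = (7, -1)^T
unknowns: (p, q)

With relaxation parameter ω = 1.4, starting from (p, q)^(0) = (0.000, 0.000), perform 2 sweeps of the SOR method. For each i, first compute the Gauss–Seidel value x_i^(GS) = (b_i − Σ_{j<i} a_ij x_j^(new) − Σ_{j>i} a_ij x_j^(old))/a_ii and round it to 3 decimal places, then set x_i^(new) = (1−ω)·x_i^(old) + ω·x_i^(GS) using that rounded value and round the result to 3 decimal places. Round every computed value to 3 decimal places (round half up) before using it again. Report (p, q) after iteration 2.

Iteration 1:
  p: GS value = (7 - (1)·0.000) / (3) = 2.333;  p ← (1−ω)·0.000 + ω·2.333 = 3.266
  q: GS value = (-1 - (4)·3.266) / (5) = -2.813;  q ← (1−ω)·0.000 + ω·-2.813 = -3.938
Iteration 2:
  p: GS value = (7 - (1)·-3.938) / (3) = 3.646;  p ← (1−ω)·3.266 + ω·3.646 = 3.798
  q: GS value = (-1 - (4)·3.798) / (5) = -3.238;  q ← (1−ω)·-3.938 + ω·-3.238 = -2.958

(3.798, -2.958)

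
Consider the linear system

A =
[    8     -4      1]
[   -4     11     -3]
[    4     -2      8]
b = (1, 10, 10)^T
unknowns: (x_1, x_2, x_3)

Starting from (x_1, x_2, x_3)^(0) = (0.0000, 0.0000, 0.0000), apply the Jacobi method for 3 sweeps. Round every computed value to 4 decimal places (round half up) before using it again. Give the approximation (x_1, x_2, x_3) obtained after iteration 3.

Iteration 1:
  x_1 = (1 - (-4)·0.0000 - (1)·0.0000) / (8) = 0.1250
  x_2 = (10 - (-4)·0.0000 - (-3)·0.0000) / (11) = 0.9091
  x_3 = (10 - (4)·0.0000 - (-2)·0.0000) / (8) = 1.2500
Iteration 2:
  x_1 = (1 - (-4)·0.9091 - (1)·1.2500) / (8) = 0.4233
  x_2 = (10 - (-4)·0.1250 - (-3)·1.2500) / (11) = 1.2955
  x_3 = (10 - (4)·0.1250 - (-2)·0.9091) / (8) = 1.4148
Iteration 3:
  x_1 = (1 - (-4)·1.2955 - (1)·1.4148) / (8) = 0.5959
  x_2 = (10 - (-4)·0.4233 - (-3)·1.4148) / (11) = 1.4489
  x_3 = (10 - (4)·0.4233 - (-2)·1.2955) / (8) = 1.3622

(0.5959, 1.4489, 1.3622)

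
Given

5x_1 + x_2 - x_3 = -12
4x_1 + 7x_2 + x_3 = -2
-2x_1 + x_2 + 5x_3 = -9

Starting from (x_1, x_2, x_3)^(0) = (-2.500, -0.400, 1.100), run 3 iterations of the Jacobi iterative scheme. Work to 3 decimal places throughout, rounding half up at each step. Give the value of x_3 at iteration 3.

Iteration 1:
  x_1 = (-12 - (1)·-0.400 - (-1)·1.100) / (5) = -2.100
  x_2 = (-2 - (4)·-2.500 - (1)·1.100) / (7) = 0.986
  x_3 = (-9 - (-2)·-2.500 - (1)·-0.400) / (5) = -2.720
Iteration 2:
  x_1 = (-12 - (1)·0.986 - (-1)·-2.720) / (5) = -3.141
  x_2 = (-2 - (4)·-2.100 - (1)·-2.720) / (7) = 1.303
  x_3 = (-9 - (-2)·-2.100 - (1)·0.986) / (5) = -2.837
Iteration 3:
  x_1 = (-12 - (1)·1.303 - (-1)·-2.837) / (5) = -3.228
  x_2 = (-2 - (4)·-3.141 - (1)·-2.837) / (7) = 1.914
  x_3 = (-9 - (-2)·-3.141 - (1)·1.303) / (5) = -3.317

-3.317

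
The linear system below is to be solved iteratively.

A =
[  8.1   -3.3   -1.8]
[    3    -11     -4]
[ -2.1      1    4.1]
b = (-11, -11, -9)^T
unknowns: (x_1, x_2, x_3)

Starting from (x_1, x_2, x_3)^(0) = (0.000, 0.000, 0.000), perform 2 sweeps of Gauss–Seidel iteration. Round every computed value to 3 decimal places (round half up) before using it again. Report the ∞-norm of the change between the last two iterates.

Iteration 1:
  x_1 = (-11 - (-3.3)·0.000 - (-1.8)·0.000) / (8.1) = -1.358
  x_2 = (-11 - (3)·-1.358 - (-4)·0.000) / (-11) = 0.630
  x_3 = (-9 - (-2.1)·-1.358 - (1)·0.630) / (4.1) = -3.044
Iteration 2:
  x_1 = (-11 - (-3.3)·0.630 - (-1.8)·-3.044) / (8.1) = -1.778
  x_2 = (-11 - (3)·-1.778 - (-4)·-3.044) / (-11) = 1.622
  x_3 = (-9 - (-2.1)·-1.778 - (1)·1.622) / (4.1) = -3.501
Change: (-0.420, 0.992, -0.457) → max |·| = 0.992

0.992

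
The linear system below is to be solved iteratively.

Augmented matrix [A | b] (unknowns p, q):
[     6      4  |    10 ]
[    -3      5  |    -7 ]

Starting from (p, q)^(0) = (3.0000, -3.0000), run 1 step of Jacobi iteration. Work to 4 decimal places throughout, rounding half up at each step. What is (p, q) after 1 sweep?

Iteration 1:
  p = (10 - (4)·-3.0000) / (6) = 3.6667
  q = (-7 - (-3)·3.0000) / (5) = 0.4000

(3.6667, 0.4000)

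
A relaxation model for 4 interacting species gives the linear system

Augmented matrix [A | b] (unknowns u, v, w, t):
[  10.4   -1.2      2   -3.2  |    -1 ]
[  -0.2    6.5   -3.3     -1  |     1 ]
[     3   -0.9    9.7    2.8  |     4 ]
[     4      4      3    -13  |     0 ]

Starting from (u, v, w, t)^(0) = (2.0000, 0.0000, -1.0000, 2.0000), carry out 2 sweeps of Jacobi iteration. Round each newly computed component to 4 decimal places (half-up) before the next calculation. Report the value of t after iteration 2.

0.0429

Iteration 1:
  u = (-1 - (-1.2)·0.0000 - (2)·-1.0000 - (-3.2)·2.0000) / (10.4) = 0.7115
  v = (1 - (-0.2)·2.0000 - (-3.3)·-1.0000 - (-1)·2.0000) / (6.5) = 0.0154
  w = (4 - (3)·2.0000 - (-0.9)·0.0000 - (2.8)·2.0000) / (9.7) = -0.7835
  t = (0 - (4)·2.0000 - (4)·0.0000 - (3)·-1.0000) / (-13) = 0.3846
Iteration 2:
  u = (-1 - (-1.2)·0.0154 - (2)·-0.7835 - (-3.2)·0.3846) / (10.4) = 0.1746
  v = (1 - (-0.2)·0.7115 - (-3.3)·-0.7835 - (-1)·0.3846) / (6.5) = -0.1629
  w = (4 - (3)·0.7115 - (-0.9)·0.0154 - (2.8)·0.3846) / (9.7) = 0.0827
  t = (0 - (4)·0.7115 - (4)·0.0154 - (3)·-0.7835) / (-13) = 0.0429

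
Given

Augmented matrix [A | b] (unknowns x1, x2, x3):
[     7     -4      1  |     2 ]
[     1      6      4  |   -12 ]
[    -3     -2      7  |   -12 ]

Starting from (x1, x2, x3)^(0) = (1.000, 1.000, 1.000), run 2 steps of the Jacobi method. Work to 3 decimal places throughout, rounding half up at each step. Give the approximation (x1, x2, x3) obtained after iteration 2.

(-1.190, -1.452, -2.218)

Iteration 1:
  x1 = (2 - (-4)·1.000 - (1)·1.000) / (7) = 0.714
  x2 = (-12 - (1)·1.000 - (4)·1.000) / (6) = -2.833
  x3 = (-12 - (-3)·1.000 - (-2)·1.000) / (7) = -1.000
Iteration 2:
  x1 = (2 - (-4)·-2.833 - (1)·-1.000) / (7) = -1.190
  x2 = (-12 - (1)·0.714 - (4)·-1.000) / (6) = -1.452
  x3 = (-12 - (-3)·0.714 - (-2)·-2.833) / (7) = -2.218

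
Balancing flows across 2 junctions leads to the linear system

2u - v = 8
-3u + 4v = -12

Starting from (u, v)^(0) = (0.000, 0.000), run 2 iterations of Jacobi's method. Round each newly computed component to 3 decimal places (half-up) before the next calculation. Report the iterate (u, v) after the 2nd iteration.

Iteration 1:
  u = (8 - (-1)·0.000) / (2) = 4.000
  v = (-12 - (-3)·0.000) / (4) = -3.000
Iteration 2:
  u = (8 - (-1)·-3.000) / (2) = 2.500
  v = (-12 - (-3)·4.000) / (4) = 0.000

(2.500, 0.000)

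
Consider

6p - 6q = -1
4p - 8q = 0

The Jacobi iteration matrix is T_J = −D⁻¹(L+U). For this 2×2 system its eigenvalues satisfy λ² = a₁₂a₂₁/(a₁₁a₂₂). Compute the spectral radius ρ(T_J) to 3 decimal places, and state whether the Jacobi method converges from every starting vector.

0.707

a₁₂a₂₁/(a₁₁a₂₂) = (-6)·(4) / ((6)·(-8)) = 0.500000
ρ = √|0.500000| = √0.500000 = 0.707
ρ < 1, so Jacobi converges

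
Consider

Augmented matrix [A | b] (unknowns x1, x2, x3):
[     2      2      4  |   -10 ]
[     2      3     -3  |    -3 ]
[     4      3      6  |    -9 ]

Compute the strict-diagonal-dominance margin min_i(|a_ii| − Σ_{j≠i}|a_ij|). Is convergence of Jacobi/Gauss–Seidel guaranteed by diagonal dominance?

-4

row 1: |2| − (2+4) = -4
row 2: |3| − (2+3) = -2
row 3: |6| − (4+3) = -1
minimum over rows = -4 → not strictly diagonally dominant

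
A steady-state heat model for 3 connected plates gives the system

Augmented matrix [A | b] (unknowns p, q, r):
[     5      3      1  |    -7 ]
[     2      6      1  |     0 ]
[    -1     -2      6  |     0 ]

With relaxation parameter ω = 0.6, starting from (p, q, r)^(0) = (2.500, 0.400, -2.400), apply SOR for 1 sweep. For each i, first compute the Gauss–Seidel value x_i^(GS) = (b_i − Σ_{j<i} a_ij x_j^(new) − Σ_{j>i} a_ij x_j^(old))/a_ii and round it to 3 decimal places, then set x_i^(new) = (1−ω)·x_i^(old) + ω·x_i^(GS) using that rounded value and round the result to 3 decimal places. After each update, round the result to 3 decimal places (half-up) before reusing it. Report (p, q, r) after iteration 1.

Iteration 1:
  p: GS value = (-7 - (3)·0.400 - (1)·-2.400) / (5) = -1.160;  p ← (1−ω)·2.500 + ω·-1.160 = 0.304
  q: GS value = (0 - (2)·0.304 - (1)·-2.400) / (6) = 0.299;  q ← (1−ω)·0.400 + ω·0.299 = 0.339
  r: GS value = (0 - (-1)·0.304 - (-2)·0.339) / (6) = 0.164;  r ← (1−ω)·-2.400 + ω·0.164 = -0.862

(0.304, 0.339, -0.862)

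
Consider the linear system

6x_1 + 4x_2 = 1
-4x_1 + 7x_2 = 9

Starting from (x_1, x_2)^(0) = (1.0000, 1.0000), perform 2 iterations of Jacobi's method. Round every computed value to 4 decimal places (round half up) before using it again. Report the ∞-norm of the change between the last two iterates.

Iteration 1:
  x_1 = (1 - (4)·1.0000) / (6) = -0.5000
  x_2 = (9 - (-4)·1.0000) / (7) = 1.8571
Iteration 2:
  x_1 = (1 - (4)·1.8571) / (6) = -1.0714
  x_2 = (9 - (-4)·-0.5000) / (7) = 1.0000
Change: (-0.5714, -0.8571) → max |·| = 0.8571

0.8571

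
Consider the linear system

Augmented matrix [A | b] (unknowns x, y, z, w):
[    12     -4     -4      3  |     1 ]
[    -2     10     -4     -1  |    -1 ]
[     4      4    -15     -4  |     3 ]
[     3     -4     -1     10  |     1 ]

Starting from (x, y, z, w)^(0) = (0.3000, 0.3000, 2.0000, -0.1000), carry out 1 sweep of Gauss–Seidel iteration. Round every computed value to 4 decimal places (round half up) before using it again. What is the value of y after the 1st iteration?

Iteration 1:
  x = (1 - (-4)·0.3000 - (-4)·2.0000 - (3)·-0.1000) / (12) = 0.8750
  y = (-1 - (-2)·0.8750 - (-4)·2.0000 - (-1)·-0.1000) / (10) = 0.8650
  z = (3 - (4)·0.8750 - (4)·0.8650 - (-4)·-0.1000) / (-15) = 0.2907
  w = (1 - (3)·0.8750 - (-4)·0.8650 - (-1)·0.2907) / (10) = 0.2126

0.8650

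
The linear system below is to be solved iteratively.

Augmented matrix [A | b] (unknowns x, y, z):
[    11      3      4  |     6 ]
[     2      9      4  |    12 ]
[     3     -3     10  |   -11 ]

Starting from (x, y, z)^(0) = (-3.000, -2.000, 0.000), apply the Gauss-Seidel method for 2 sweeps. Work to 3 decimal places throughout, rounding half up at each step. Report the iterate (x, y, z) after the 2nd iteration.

(0.648, 1.678, -0.791)

Iteration 1:
  x = (6 - (3)·-2.000 - (4)·0.000) / (11) = 1.091
  y = (12 - (2)·1.091 - (4)·0.000) / (9) = 1.091
  z = (-11 - (3)·1.091 - (-3)·1.091) / (10) = -1.100
Iteration 2:
  x = (6 - (3)·1.091 - (4)·-1.100) / (11) = 0.648
  y = (12 - (2)·0.648 - (4)·-1.100) / (9) = 1.678
  z = (-11 - (3)·0.648 - (-3)·1.678) / (10) = -0.791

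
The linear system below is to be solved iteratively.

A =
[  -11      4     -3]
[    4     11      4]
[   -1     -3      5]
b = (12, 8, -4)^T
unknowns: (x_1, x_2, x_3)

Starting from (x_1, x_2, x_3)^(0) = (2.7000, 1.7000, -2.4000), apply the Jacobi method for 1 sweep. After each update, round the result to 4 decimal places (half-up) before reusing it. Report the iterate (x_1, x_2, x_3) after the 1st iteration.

Iteration 1:
  x_1 = (12 - (4)·1.7000 - (-3)·-2.4000) / (-11) = 0.1818
  x_2 = (8 - (4)·2.7000 - (4)·-2.4000) / (11) = 0.6182
  x_3 = (-4 - (-1)·2.7000 - (-3)·1.7000) / (5) = 0.7600

(0.1818, 0.6182, 0.7600)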